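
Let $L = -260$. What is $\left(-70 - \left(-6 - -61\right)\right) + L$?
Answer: $-385$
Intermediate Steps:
$\left(-70 - \left(-6 - -61\right)\right) + L = \left(-70 - \left(-6 - -61\right)\right) - 260 = \left(-70 - \left(-6 + 61\right)\right) - 260 = \left(-70 - 55\right) - 260 = -125 - 260 = -385$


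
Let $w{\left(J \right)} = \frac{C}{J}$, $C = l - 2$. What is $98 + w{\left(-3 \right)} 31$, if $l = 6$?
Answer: $\frac{170}{3} \approx 56.667$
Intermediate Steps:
$C = 4$ ($C = 6 - 2 = 4$)
$w{\left(J \right)} = \frac{4}{J}$
$98 + w{\left(-3 \right)} 31 = 98 + \frac{4}{-3} \cdot 31 = 98 + 4 \left(- \frac{1}{3}\right) 31 = 98 - \frac{124}{3} = \frac{170}{3}$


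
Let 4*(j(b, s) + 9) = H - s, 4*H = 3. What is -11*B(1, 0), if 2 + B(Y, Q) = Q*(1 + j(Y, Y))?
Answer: 22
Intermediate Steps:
H = 3/4 (H = (1/4)*3 = 3/4 ≈ 0.75000)
j(b, s) = -141/16 - s/4 (j(b, s) = -9 + (3/4 - s)/4 = -9 + (3/16 - s/4) = -141/16 - s/4)
B(Y, Q) = -2 + Q*(-125/16 - Y/4) (B(Y, Q) = -2 + Q*(1 + (-141/16 - Y/4)) = -2 + Q*(-125/16 - Y/4))
-11*B(1, 0) = -11*(-2 + 0 - 1/16*0*(141 + 4*1)) = -11*(-2 + 0 - 1/16*0*(141 + 4)) = -11*(-2 + 0 - 1/16*0*145) = -11*(-2 + 0 + 0) = -11*(-2) = 22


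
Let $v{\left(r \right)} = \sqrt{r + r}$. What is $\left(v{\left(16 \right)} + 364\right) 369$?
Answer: $134316 + 1476 \sqrt{2} \approx 1.364 \cdot 10^{5}$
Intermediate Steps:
$v{\left(r \right)} = \sqrt{2} \sqrt{r}$ ($v{\left(r \right)} = \sqrt{2 r} = \sqrt{2} \sqrt{r}$)
$\left(v{\left(16 \right)} + 364\right) 369 = \left(\sqrt{2} \sqrt{16} + 364\right) 369 = \left(\sqrt{2} \cdot 4 + 364\right) 369 = \left(4 \sqrt{2} + 364\right) 369 = \left(364 + 4 \sqrt{2}\right) 369 = 134316 + 1476 \sqrt{2}$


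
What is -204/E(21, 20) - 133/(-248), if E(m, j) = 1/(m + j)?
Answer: -2074139/248 ≈ -8363.5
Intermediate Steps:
E(m, j) = 1/(j + m)
-204/E(21, 20) - 133/(-248) = -204/(1/(20 + 21)) - 133/(-248) = -204/(1/41) - 133*(-1/248) = -204/1/41 + 133/248 = -204*41 + 133/248 = -8364 + 133/248 = -2074139/248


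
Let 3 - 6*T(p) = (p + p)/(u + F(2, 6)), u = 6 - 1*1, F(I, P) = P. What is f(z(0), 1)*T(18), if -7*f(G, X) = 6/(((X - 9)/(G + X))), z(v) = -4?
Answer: 9/616 ≈ 0.014610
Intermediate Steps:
u = 5 (u = 6 - 1 = 5)
T(p) = ½ - p/33 (T(p) = ½ - (p + p)/(6*(5 + 6)) = ½ - 2*p/(6*11) = ½ - p/33)
f(G, X) = -6*(G + X)/(7*(-9 + X)) (f(G, X) = -6/(7*((X - 9)/(G + X))) = -6/(7*((-9 + X)/(G + X))) = -6*(G + X)/(-9 + X)/7 = -6*(G + X)/(7*(-9 + X)))
f(z(0), 1)*T(18) = (6*(-1*(-4) - 1*1)/(7*(-9 + 1)))*(½ - 1/33*18) = ((6/7)*(4 - 1)/(-8))*(½ - 6/11) = ((6/7)*(-⅛)*3)*(-1/22) = -9/28*(-1/22) = 9/616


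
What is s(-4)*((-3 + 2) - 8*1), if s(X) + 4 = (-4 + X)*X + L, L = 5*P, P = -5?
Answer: -27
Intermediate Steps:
L = -25 (L = 5*(-5) = -25)
s(X) = -29 + X*(-4 + X) (s(X) = -4 + ((-4 + X)*X - 25) = -4 + (X*(-4 + X) - 25) = -4 + (-25 + X*(-4 + X)) = -29 + X*(-4 + X))
s(-4)*((-3 + 2) - 8*1) = (-29 + (-4)² - 4*(-4))*((-3 + 2) - 8*1) = (-29 + 16 + 16)*(-1 - 8) = 3*(-9) = -27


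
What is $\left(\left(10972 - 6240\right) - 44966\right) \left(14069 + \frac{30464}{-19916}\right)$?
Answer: $- \frac{2818067212790}{4979} \approx -5.6599 \cdot 10^{8}$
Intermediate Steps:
$\left(\left(10972 - 6240\right) - 44966\right) \left(14069 + \frac{30464}{-19916}\right) = \left(\left(10972 - 6240\right) - 44966\right) \left(14069 + 30464 \left(- \frac{1}{19916}\right)\right) = \left(4732 - 44966\right) \left(14069 - \frac{7616}{4979}\right) = \left(-40234\right) \frac{70041935}{4979} = - \frac{2818067212790}{4979}$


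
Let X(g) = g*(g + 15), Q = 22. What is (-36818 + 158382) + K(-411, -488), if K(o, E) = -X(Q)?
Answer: 120750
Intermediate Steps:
X(g) = g*(15 + g)
K(o, E) = -814 (K(o, E) = -22*(15 + 22) = -22*37 = -1*814 = -814)
(-36818 + 158382) + K(-411, -488) = (-36818 + 158382) - 814 = 121564 - 814 = 120750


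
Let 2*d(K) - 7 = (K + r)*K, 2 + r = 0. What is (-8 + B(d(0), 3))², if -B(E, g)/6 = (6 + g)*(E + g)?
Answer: 128881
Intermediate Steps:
r = -2 (r = -2 + 0 = -2)
d(K) = 7/2 + K*(-2 + K)/2 (d(K) = 7/2 + ((K - 2)*K)/2 = 7/2 + ((-2 + K)*K)/2 = 7/2 + (K*(-2 + K))/2 = 7/2 + K*(-2 + K)/2)
B(E, g) = -6*(6 + g)*(E + g)
(-8 + B(d(0), 3))² = (-8 + (-36*(7/2 + (½)*0² - 1*0) - 36*3 - 6*3² - 6*(7/2 + (½)*0² - 1*0)*3))² = (-8 + (-36*(7/2 + (½)*0 + 0) - 108 - 6*9 - 6*(7/2 + (½)*0 + 0)*3))² = (-8 + (-36*(7/2 + 0 + 0) - 108 - 54 - 6*(7/2 + 0 + 0)*3))² = (-8 + (-36*7/2 - 108 - 54 - 6*7/2*3))² = (-8 + (-126 - 108 - 54 - 63))² = (-8 - 351)² = (-359)² = 128881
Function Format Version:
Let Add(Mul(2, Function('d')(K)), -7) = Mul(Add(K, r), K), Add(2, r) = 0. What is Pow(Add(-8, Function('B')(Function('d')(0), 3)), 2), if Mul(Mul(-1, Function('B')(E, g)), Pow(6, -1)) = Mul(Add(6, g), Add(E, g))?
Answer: 128881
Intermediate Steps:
r = -2 (r = Add(-2, 0) = -2)
Function('d')(K) = Add(Rational(7, 2), Mul(Rational(1, 2), K, Add(-2, K))) (Function('d')(K) = Add(Rational(7, 2), Mul(Rational(1, 2), Mul(Add(K, -2), K))) = Add(Rational(7, 2), Mul(Rational(1, 2), Mul(Add(-2, K), K))) = Add(Rational(7, 2), Mul(Rational(1, 2), Mul(K, Add(-2, K)))) = Add(Rational(7, 2), Mul(Rational(1, 2), K, Add(-2, K))))
Function('B')(E, g) = Mul(-6, Add(6, g), Add(E, g)) (Function('B')(E, g) = Mul(-6, Mul(Add(6, g), Add(E, g))) = Mul(-6, Add(6, g), Add(E, g)))
Pow(Add(-8, Function('B')(Function('d')(0), 3)), 2) = Pow(Add(-8, Add(Mul(-36, Add(Rational(7, 2), Mul(Rational(1, 2), Pow(0, 2)), Mul(-1, 0))), Mul(-36, 3), Mul(-6, Pow(3, 2)), Mul(-6, Add(Rational(7, 2), Mul(Rational(1, 2), Pow(0, 2)), Mul(-1, 0)), 3))), 2) = Pow(Add(-8, Add(Mul(-36, Add(Rational(7, 2), Mul(Rational(1, 2), 0), 0)), -108, Mul(-6, 9), Mul(-6, Add(Rational(7, 2), Mul(Rational(1, 2), 0), 0), 3))), 2) = Pow(Add(-8, Add(Mul(-36, Add(Rational(7, 2), 0, 0)), -108, -54, Mul(-6, Add(Rational(7, 2), 0, 0), 3))), 2) = Pow(Add(-8, Add(Mul(-36, Rational(7, 2)), -108, -54, Mul(-6, Rational(7, 2), 3))), 2) = Pow(Add(-8, Add(-126, -108, -54, -63)), 2) = Pow(Add(-8, -351), 2) = Pow(-359, 2) = 128881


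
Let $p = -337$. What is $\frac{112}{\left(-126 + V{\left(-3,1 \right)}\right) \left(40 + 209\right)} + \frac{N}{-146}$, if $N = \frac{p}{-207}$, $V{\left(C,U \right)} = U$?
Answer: $- \frac{4624663}{313553250} \approx -0.014749$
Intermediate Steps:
$N = \frac{337}{207}$ ($N = - \frac{337}{-207} = \left(-337\right) \left(- \frac{1}{207}\right) = \frac{337}{207} \approx 1.628$)
$\frac{112}{\left(-126 + V{\left(-3,1 \right)}\right) \left(40 + 209\right)} + \frac{N}{-146} = \frac{112}{\left(-126 + 1\right) \left(40 + 209\right)} + \frac{337}{207 \left(-146\right)} = \frac{112}{\left(-125\right) 249} + \frac{337}{207} \left(- \frac{1}{146}\right) = \frac{112}{-31125} - \frac{337}{30222} = 112 \left(- \frac{1}{31125}\right) - \frac{337}{30222} = - \frac{112}{31125} - \frac{337}{30222} = - \frac{4624663}{313553250}$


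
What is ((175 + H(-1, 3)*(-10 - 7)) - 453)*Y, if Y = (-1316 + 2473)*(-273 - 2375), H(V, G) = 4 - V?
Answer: 1112136168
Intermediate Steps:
Y = -3063736 (Y = 1157*(-2648) = -3063736)
((175 + H(-1, 3)*(-10 - 7)) - 453)*Y = ((175 + (4 - 1*(-1))*(-10 - 7)) - 453)*(-3063736) = ((175 + (4 + 1)*(-17)) - 453)*(-3063736) = ((175 + 5*(-17)) - 453)*(-3063736) = ((175 - 85) - 453)*(-3063736) = (90 - 453)*(-3063736) = -363*(-3063736) = 1112136168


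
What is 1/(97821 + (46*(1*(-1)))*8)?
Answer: 1/97453 ≈ 1.0261e-5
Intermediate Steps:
1/(97821 + (46*(1*(-1)))*8) = 1/(97821 + (46*(-1))*8) = 1/(97821 - 46*8) = 1/(97821 - 368) = 1/97453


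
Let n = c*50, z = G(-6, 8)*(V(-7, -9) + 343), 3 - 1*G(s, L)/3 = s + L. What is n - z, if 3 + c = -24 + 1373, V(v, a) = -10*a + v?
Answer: 66022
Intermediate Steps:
V(v, a) = v - 10*a
c = 1346 (c = -3 + (-24 + 1373) = -3 + 1349 = 1346)
G(s, L) = 9 - 3*L - 3*s (G(s, L) = 9 - 3*(s + L) = 9 - 3*(L + s) = 9 + (-3*L - 3*s) = 9 - 3*L - 3*s)
z = 1278 (z = (9 - 3*8 - 3*(-6))*((-7 - 10*(-9)) + 343) = (9 - 24 + 18)*((-7 + 90) + 343) = 3*(83 + 343) = 3*426 = 1278)
n = 67300 (n = 1346*50 = 67300)
n - z = 67300 - 1*1278 = 67300 - 1278 = 66022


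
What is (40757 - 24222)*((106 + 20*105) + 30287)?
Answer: 537271755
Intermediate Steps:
(40757 - 24222)*((106 + 20*105) + 30287) = 16535*((106 + 2100) + 30287) = 16535*(2206 + 30287) = 16535*32493 = 537271755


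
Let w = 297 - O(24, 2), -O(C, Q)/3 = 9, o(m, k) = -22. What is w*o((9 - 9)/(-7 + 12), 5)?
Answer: -7128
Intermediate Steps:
O(C, Q) = -27 (O(C, Q) = -3*9 = -27)
w = 324 (w = 297 - 1*(-27) = 297 + 27 = 324)
w*o((9 - 9)/(-7 + 12), 5) = 324*(-22) = -7128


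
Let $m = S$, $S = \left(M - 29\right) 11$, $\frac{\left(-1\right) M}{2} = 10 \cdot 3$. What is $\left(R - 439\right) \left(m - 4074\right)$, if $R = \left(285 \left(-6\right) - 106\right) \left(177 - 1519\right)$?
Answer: $-12312306549$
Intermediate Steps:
$M = -60$ ($M = - 2 \cdot 10 \cdot 3 = \left(-2\right) 30 = -60$)
$S = -979$ ($S = \left(-60 - 29\right) 11 = \left(-89\right) 11 = -979$)
$m = -979$
$R = 2437072$ ($R = \left(-1710 - 106\right) \left(-1342\right) = \left(-1816\right) \left(-1342\right) = 2437072$)
$\left(R - 439\right) \left(m - 4074\right) = \left(2437072 - 439\right) \left(-979 - 4074\right) = 2436633 \left(-5053\right) = -12312306549$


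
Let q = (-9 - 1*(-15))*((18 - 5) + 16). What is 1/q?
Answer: 1/174 ≈ 0.0057471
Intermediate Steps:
q = 174 (q = (-9 + 15)*(13 + 16) = 6*29 = 174)
1/q = 1/174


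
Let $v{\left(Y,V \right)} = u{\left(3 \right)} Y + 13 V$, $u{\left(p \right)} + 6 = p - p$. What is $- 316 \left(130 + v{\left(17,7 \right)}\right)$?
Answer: $-37604$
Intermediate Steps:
$u{\left(p \right)} = -6$ ($u{\left(p \right)} = -6 + \left(p - p\right) = -6 + 0 = -6$)
$v{\left(Y,V \right)} = - 6 Y + 13 V$
$- 316 \left(130 + v{\left(17,7 \right)}\right) = - 316 \left(130 + \left(\left(-6\right) 17 + 13 \cdot 7\right)\right) = - 316 \left(130 + \left(-102 + 91\right)\right) = - 316 \left(130 - 11\right) = \left(-316\right) 119 = -37604$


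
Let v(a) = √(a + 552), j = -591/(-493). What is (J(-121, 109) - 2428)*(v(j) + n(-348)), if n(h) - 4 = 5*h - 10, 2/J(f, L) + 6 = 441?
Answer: 614695596/145 - 3168534*√1659931/71485 ≈ 4.1822e+6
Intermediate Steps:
J(f, L) = 2/435 (J(f, L) = 2/(-6 + 441) = 2/435)
j = 591/493 (j = -591*(-1)/493 = -1*(-591/493) = 591/493 ≈ 1.1988)
v(a) = √(552 + a)
n(h) = -6 + 5*h (n(h) = 4 + (5*h - 10) = 4 + (-10 + 5*h) = -6 + 5*h)
(J(-121, 109) - 2428)*(v(j) + n(-348)) = (2/435 - 2428)*(√(552 + 591/493) + (-6 + 5*(-348))) = -1056178*(√(272727/493) + (-6 - 1740))/435 = -1056178*(9*√1659931/493 - 1746)/435 = -1056178*(-1746 + 9*√1659931/493)/435 = 614695596/145 - 3168534*√1659931/71485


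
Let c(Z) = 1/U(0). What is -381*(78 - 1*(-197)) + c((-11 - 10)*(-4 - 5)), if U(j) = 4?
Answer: -419099/4 ≈ -1.0477e+5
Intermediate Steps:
c(Z) = 1/4
-381*(78 - 1*(-197)) + c((-11 - 10)*(-4 - 5)) = -381*(78 - 1*(-197)) + 1/4 = -381*(78 + 197) + 1/4 = -381*275 + 1/4 = -104775 + 1/4 = -419099/4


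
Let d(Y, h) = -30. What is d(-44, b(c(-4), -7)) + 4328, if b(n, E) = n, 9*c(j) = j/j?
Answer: 4298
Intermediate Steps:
c(j) = ⅑ (c(j) = (j/j)/9 = (⅑)*1 = ⅑)
d(-44, b(c(-4), -7)) + 4328 = -30 + 4328 = 4298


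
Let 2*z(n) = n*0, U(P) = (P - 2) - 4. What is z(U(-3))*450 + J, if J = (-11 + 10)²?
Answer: 1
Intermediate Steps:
U(P) = -6 + P (U(P) = (-2 + P) - 4 = -6 + P)
J = 1 (J = (-1)² = 1)
z(n) = 0 (z(n) = (n*0)/2 = (½)*0 = 0)
z(U(-3))*450 + J = 0*450 + 1 = 0 + 1 = 1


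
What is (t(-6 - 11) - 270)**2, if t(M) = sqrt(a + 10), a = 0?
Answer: (270 - sqrt(10))**2 ≈ 71202.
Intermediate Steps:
t(M) = sqrt(10) (t(M) = sqrt(0 + 10) = sqrt(10))
(t(-6 - 11) - 270)**2 = (sqrt(10) - 270)**2 = (-270 + sqrt(10))**2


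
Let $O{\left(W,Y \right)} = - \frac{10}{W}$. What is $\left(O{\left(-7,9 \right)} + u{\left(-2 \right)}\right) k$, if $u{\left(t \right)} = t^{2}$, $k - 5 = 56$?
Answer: $\frac{2318}{7} \approx 331.14$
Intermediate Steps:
$k = 61$ ($k = 5 + 56 = 61$)
$\left(O{\left(-7,9 \right)} + u{\left(-2 \right)}\right) k = \left(- \frac{10}{-7} + \left(-2\right)^{2}\right) 61 = \left(\left(-10\right) \left(- \frac{1}{7}\right) + 4\right) 61 = \left(\frac{10}{7} + 4\right) 61 = \frac{38}{7} \cdot 61 = \frac{2318}{7}$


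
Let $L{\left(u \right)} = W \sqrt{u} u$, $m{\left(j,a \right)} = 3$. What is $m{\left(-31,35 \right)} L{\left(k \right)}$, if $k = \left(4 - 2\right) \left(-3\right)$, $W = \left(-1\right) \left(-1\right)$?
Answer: $- 18 i \sqrt{6} \approx - 44.091 i$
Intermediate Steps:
$W = 1$
$k = -6$ ($k = 2 \left(-3\right) = -6$)
$L{\left(u \right)} = u^{\frac{3}{2}}$ ($L{\left(u \right)} = 1 \sqrt{u} u = \sqrt{u} u = u^{\frac{3}{2}}$)
$m{\left(-31,35 \right)} L{\left(k \right)} = 3 \left(-6\right)^{\frac{3}{2}} = 3 \left(- 6 i \sqrt{6}\right) = - 18 i \sqrt{6}$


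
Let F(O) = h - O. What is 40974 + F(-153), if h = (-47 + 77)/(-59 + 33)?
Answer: 534636/13 ≈ 41126.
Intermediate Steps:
h = -15/13 (h = 30/(-26) = 30*(-1/26) = -15/13 ≈ -1.1538)
F(O) = -15/13 - O
40974 + F(-153) = 40974 + (-15/13 - 1*(-153)) = 40974 + (-15/13 + 153) = 40974 + 1974/13 = 534636/13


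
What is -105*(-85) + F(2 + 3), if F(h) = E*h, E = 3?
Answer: 8940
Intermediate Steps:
F(h) = 3*h
-105*(-85) + F(2 + 3) = -105*(-85) + 3*(2 + 3) = 8925 + 3*5 = 8925 + 15 = 8940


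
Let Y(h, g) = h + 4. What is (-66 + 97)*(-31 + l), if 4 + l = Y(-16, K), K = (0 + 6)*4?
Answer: -1457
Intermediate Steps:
K = 24 (K = 6*4 = 24)
Y(h, g) = 4 + h
l = -16 (l = -4 + (4 - 16) = -4 - 12 = -16)
(-66 + 97)*(-31 + l) = (-66 + 97)*(-31 - 16) = 31*(-47) = -1457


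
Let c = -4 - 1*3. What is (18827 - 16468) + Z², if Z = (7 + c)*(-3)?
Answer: 2359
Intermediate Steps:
c = -7 (c = -4 - 3 = -7)
Z = 0 (Z = (7 - 7)*(-3) = 0*(-3) = 0)
(18827 - 16468) + Z² = (18827 - 16468) + 0² = 2359 + 0 = 2359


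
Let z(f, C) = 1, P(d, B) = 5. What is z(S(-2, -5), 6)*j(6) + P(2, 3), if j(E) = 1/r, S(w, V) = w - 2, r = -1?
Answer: 4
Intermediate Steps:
S(w, V) = -2 + w
j(E) = -1 (j(E) = 1/(-1) = -1)
z(S(-2, -5), 6)*j(6) + P(2, 3) = 1*(-1) + 5 = -1 + 5 = 4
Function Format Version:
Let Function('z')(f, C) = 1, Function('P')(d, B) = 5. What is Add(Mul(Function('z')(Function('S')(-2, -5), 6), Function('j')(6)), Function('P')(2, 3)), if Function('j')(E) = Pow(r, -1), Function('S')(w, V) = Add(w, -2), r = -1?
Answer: 4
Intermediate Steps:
Function('S')(w, V) = Add(-2, w)
Function('j')(E) = -1 (Function('j')(E) = Pow(-1, -1) = -1)
Add(Mul(Function('z')(Function('S')(-2, -5), 6), Function('j')(6)), Function('P')(2, 3)) = Add(Mul(1, -1), 5) = Add(-1, 5) = 4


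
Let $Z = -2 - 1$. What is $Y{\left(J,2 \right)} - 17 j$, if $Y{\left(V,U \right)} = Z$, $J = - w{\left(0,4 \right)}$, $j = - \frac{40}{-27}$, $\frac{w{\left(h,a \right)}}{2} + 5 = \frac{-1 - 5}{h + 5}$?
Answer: $- \frac{761}{27} \approx -28.185$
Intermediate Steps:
$w{\left(h,a \right)} = -10 - \frac{12}{5 + h}$ ($w{\left(h,a \right)} = -10 + 2 \frac{-1 - 5}{h + 5} = -10 + 2 \left(- \frac{6}{5 + h}\right) = -10 - \frac{12}{5 + h}$)
$Z = -3$ ($Z = -2 - 1 = -3$)
$j = \frac{40}{27}$ ($j = \left(-40\right) \left(- \frac{1}{27}\right) = \frac{40}{27} \approx 1.4815$)
$J = \frac{62}{5}$ ($J = - \frac{2 \left(-31 - 0\right)}{5 + 0} = - \frac{2 \left(-31 + 0\right)}{5} = - \frac{2 \left(-31\right)}{5} = \left(-1\right) \left(- \frac{62}{5}\right) = \frac{62}{5} \approx 12.4$)
$Y{\left(V,U \right)} = -3$
$Y{\left(J,2 \right)} - 17 j = -3 - \frac{680}{27} = - \frac{761}{27}$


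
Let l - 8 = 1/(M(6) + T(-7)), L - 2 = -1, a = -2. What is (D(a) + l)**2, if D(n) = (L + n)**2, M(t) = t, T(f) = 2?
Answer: 5329/64 ≈ 83.266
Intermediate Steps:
L = 1 (L = 2 - 1 = 1)
D(n) = (1 + n)**2
l = 65/8 (l = 8 + 1/(6 + 2) = 8 + 1/8 = 65/8 ≈ 8.1250)
(D(a) + l)**2 = ((1 - 2)**2 + 65/8)**2 = ((-1)**2 + 65/8)**2 = (1 + 65/8)**2 = (73/8)**2 = 5329/64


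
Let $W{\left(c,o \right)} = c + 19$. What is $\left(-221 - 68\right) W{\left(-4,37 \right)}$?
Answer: $-4335$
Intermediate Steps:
$W{\left(c,o \right)} = 19 + c$
$\left(-221 - 68\right) W{\left(-4,37 \right)} = \left(-221 - 68\right) \left(19 - 4\right) = \left(-289\right) 15 = -4335$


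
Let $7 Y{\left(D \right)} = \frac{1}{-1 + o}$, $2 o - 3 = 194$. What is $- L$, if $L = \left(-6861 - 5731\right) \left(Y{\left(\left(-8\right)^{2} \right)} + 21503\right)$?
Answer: $\frac{369595309424}{1365} \approx 2.7077 \cdot 10^{8}$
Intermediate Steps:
$o = \frac{197}{2}$ ($o = \frac{3}{2} + \frac{1}{2} \cdot 194 = \frac{3}{2} + 97 = \frac{197}{2} \approx 98.5$)
$Y{\left(D \right)} = \frac{2}{1365}$ ($Y{\left(D \right)} = \frac{1}{7 \left(-1 + \frac{197}{2}\right)} = \frac{1}{7 \cdot \frac{195}{2}} = \frac{1}{7} \cdot \frac{2}{195} = \frac{2}{1365}$)
$L = - \frac{369595309424}{1365}$ ($L = \left(-6861 - 5731\right) \left(\frac{2}{1365} + 21503\right) = \left(-12592\right) \frac{29351597}{1365} = - \frac{369595309424}{1365} \approx -2.7077 \cdot 10^{8}$)
$- L = \left(-1\right) \left(- \frac{369595309424}{1365}\right) = \frac{369595309424}{1365}$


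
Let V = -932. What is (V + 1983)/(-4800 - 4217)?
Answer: -1051/9017 ≈ -0.11656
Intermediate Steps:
(V + 1983)/(-4800 - 4217) = (-932 + 1983)/(-4800 - 4217) = 1051/(-9017) = 1051*(-1/9017) = -1051/9017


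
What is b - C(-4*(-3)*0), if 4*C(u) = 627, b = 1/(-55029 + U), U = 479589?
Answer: -66549779/424560 ≈ -156.75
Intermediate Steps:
b = 1/424560 (b = 1/(-55029 + 479589) = 1/424560 ≈ 2.3554e-6)
C(u) = 627/4 (C(u) = (¼)*627 = 627/4)
b - C(-4*(-3)*0) = 1/424560 - 1*627/4 = 1/424560 - 627/4 = -66549779/424560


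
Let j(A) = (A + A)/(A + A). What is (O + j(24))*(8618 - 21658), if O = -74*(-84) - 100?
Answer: -79765680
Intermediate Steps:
j(A) = 1 (j(A) = (2*A)/((2*A)) = (2*A)*(1/(2*A)) = 1)
O = 6116 (O = 6216 - 100 = 6116)
(O + j(24))*(8618 - 21658) = (6116 + 1)*(8618 - 21658) = 6117*(-13040) = -79765680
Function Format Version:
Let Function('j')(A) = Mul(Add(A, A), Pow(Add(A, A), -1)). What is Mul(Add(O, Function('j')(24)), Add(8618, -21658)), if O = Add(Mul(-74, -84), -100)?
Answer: -79765680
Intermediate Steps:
Function('j')(A) = 1 (Function('j')(A) = Mul(Mul(2, A), Pow(Mul(2, A), -1)) = Mul(Mul(2, A), Mul(Rational(1, 2), Pow(A, -1))) = 1)
O = 6116 (O = Add(6216, -100) = 6116)
Mul(Add(O, Function('j')(24)), Add(8618, -21658)) = Mul(Add(6116, 1), Add(8618, -21658)) = Mul(6117, -13040) = -79765680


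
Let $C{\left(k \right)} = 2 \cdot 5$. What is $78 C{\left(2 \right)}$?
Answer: $780$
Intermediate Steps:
$C{\left(k \right)} = 10$
$78 C{\left(2 \right)} = 78 \cdot 10 = 780$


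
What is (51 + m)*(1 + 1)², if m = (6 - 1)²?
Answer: 304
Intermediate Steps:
m = 25 (m = 5² = 25)
(51 + m)*(1 + 1)² = (51 + 25)*(1 + 1)² = 76*2² = 76*4 = 304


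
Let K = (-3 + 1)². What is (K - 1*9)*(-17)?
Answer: 85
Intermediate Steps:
K = 4 (K = (-2)² = 4)
(K - 1*9)*(-17) = (4 - 1*9)*(-17) = (4 - 9)*(-17) = -5*(-17) = 85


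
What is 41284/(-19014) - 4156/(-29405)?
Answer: -567466918/279553335 ≈ -2.0299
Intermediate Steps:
41284/(-19014) - 4156/(-29405) = 41284*(-1/19014) - 4156*(-1/29405) = -20642/9507 + 4156/29405 = -567466918/279553335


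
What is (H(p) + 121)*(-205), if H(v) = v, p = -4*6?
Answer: -19885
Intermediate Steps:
p = -24
(H(p) + 121)*(-205) = (-24 + 121)*(-205) = 97*(-205) = -19885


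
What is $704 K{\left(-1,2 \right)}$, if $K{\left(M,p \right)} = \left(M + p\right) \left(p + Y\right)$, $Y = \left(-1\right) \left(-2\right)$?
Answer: $2816$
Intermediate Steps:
$Y = 2$
$K{\left(M,p \right)} = \left(2 + p\right) \left(M + p\right)$ ($K{\left(M,p \right)} = \left(M + p\right) \left(p + 2\right) = \left(M + p\right) \left(2 + p\right) = \left(2 + p\right) \left(M + p\right)$)
$704 K{\left(-1,2 \right)} = 704 \left(2^{2} + 2 \left(-1\right) + 2 \cdot 2 - 2\right) = 704 \left(4 - 2 + 4 - 2\right) = 704 \cdot 4 = 2816$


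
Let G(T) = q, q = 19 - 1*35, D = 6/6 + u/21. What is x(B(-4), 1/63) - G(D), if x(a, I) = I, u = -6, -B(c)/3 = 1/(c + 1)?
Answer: 1009/63 ≈ 16.016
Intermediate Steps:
B(c) = -3/(1 + c) (B(c) = -3/(c + 1) = -3/(1 + c))
D = 5/7 (D = 6/6 - 6/21 = 6*(⅙) - 6*1/21 = 1 - 2/7 = 5/7 ≈ 0.71429)
q = -16 (q = 19 - 35 = -16)
G(T) = -16
x(B(-4), 1/63) - G(D) = 1/63 - 1*(-16) = 1/63 + 16 = 1009/63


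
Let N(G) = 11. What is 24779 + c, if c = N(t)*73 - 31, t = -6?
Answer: 25551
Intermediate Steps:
c = 772 (c = 11*73 - 31 = 803 - 31 = 772)
24779 + c = 24779 + 772 = 25551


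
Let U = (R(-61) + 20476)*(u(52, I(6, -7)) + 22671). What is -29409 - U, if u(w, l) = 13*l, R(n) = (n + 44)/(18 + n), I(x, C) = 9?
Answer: -20065756767/43 ≈ -4.6665e+8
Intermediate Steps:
R(n) = (44 + n)/(18 + n)
U = 20064492180/43 (U = ((44 - 61)/(18 - 61) + 20476)*(13*9 + 22671) = (-17/(-43) + 20476)*(117 + 22671) = (-1/43*(-17) + 20476)*22788 = (17/43 + 20476)*22788 = (880485/43)*22788 = 20064492180/43 ≈ 4.6662e+8)
-29409 - U = -29409 - 1*20064492180/43 = -29409 - 20064492180/43 = -20065756767/43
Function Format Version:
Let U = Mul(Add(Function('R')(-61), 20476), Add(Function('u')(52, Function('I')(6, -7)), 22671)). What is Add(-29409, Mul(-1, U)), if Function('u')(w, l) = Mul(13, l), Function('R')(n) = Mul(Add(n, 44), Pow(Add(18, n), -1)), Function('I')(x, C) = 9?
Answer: Rational(-20065756767, 43) ≈ -4.6665e+8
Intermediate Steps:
Function('R')(n) = Mul(Pow(Add(18, n), -1), Add(44, n)) (Function('R')(n) = Mul(Add(44, n), Pow(Add(18, n), -1)) = Mul(Pow(Add(18, n), -1), Add(44, n)))
U = Rational(20064492180, 43) (U = Mul(Add(Mul(Pow(Add(18, -61), -1), Add(44, -61)), 20476), Add(Mul(13, 9), 22671)) = Mul(Add(Mul(Pow(-43, -1), -17), 20476), Add(117, 22671)) = Mul(Add(Mul(Rational(-1, 43), -17), 20476), 22788) = Mul(Add(Rational(17, 43), 20476), 22788) = Mul(Rational(880485, 43), 22788) = Rational(20064492180, 43) ≈ 4.6662e+8)
Add(-29409, Mul(-1, U)) = Add(-29409, Mul(-1, Rational(20064492180, 43))) = Add(-29409, Rational(-20064492180, 43)) = Rational(-20065756767, 43)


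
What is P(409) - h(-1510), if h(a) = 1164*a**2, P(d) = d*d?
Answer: -2653869119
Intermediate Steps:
P(d) = d**2
P(409) - h(-1510) = 409**2 - 1164*(-1510)**2 = 167281 - 1164*2280100 = 167281 - 1*2654036400 = 167281 - 2654036400 = -2653869119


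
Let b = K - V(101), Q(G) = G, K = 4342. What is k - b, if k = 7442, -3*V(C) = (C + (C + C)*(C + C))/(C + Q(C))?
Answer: 6065/2 ≈ 3032.5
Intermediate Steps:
V(C) = -(C + 4*C**2)/(6*C) (V(C) = -(C + (C + C)*(C + C))/(3*(C + C)) = -(C + (2*C)*(2*C))/(3*(2*C)) = -(C + 4*C**2)*1/(2*C)/3 = -(C + 4*C**2)/(6*C))
b = 8819/2 (b = 4342 - (-1/6 - 2/3*101) = 4342 - (-1/6 - 202/3) = 4342 - 1*(-135/2) = 4342 + 135/2 = 8819/2 ≈ 4409.5)
k - b = 7442 - 1*8819/2 = 7442 - 8819/2 = 6065/2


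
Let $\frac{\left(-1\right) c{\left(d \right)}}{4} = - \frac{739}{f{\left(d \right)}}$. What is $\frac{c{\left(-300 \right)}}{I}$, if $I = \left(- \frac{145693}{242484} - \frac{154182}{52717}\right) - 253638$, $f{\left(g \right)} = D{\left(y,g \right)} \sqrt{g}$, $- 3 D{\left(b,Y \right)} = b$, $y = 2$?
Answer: $- \frac{1349522635956 i \sqrt{3}}{2315933559835595} \approx - 0.0010093 i$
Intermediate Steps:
$D{\left(b,Y \right)} = - \frac{b}{3}$
$f{\left(g \right)} = - \frac{2 \sqrt{g}}{3}$ ($f{\left(g \right)} = \left(- \frac{1}{3}\right) 2 \sqrt{g} = - \frac{2 \sqrt{g}}{3}$)
$c{\left(d \right)} = - \frac{4434}{\sqrt{d}}$ ($c{\left(d \right)} = - 4 \left(- \frac{739}{\left(- \frac{2}{3}\right) \sqrt{d}}\right) = - 4 \left(- 739 \left(- \frac{3}{2 \sqrt{d}}\right)\right) = - 4 \frac{2217}{2 \sqrt{d}} = - \frac{4434}{\sqrt{d}}$)
$I = - \frac{463186711967119}{1826147004}$ ($I = \left(\left(-145693\right) \frac{1}{242484} - \frac{22026}{7531}\right) - 253638 = \left(- \frac{145693}{242484} - \frac{22026}{7531}\right) - 253638 = - \frac{6438166567}{1826147004} - 253638 = - \frac{463186711967119}{1826147004} \approx -2.5364 \cdot 10^{5}$)
$\frac{c{\left(-300 \right)}}{I} = \frac{\left(-4434\right) \frac{1}{\sqrt{-300}}}{- \frac{463186711967119}{1826147004}} = - 4434 \left(- \frac{i \sqrt{3}}{30}\right) \left(- \frac{1826147004}{463186711967119}\right) = \frac{739 i \sqrt{3}}{5} \left(- \frac{1826147004}{463186711967119}\right) = - \frac{1349522635956 i \sqrt{3}}{2315933559835595}$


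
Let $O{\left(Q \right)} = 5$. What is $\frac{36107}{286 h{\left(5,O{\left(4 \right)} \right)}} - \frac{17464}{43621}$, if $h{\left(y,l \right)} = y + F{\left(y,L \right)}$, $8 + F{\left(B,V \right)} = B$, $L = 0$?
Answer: $\frac{1565034039}{24951212} \approx 62.724$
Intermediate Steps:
$F{\left(B,V \right)} = -8 + B$
$h{\left(y,l \right)} = -8 + 2 y$ ($h{\left(y,l \right)} = y + \left(-8 + y\right) = -8 + 2 y$)
$\frac{36107}{286 h{\left(5,O{\left(4 \right)} \right)}} - \frac{17464}{43621} = \frac{36107}{286 \left(-8 + 2 \cdot 5\right)} - \frac{17464}{43621} = \frac{36107}{286 \left(-8 + 10\right)} - \frac{17464}{43621} = \frac{36107}{286 \cdot 2} - \frac{17464}{43621} = \frac{36107}{572} - \frac{17464}{43621} = \frac{1565034039}{24951212}$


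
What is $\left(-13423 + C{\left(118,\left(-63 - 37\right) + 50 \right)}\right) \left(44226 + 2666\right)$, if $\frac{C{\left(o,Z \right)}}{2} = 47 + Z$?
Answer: $-629712668$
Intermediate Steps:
$C{\left(o,Z \right)} = 94 + 2 Z$ ($C{\left(o,Z \right)} = 2 \left(47 + Z\right) = 94 + 2 Z$)
$\left(-13423 + C{\left(118,\left(-63 - 37\right) + 50 \right)}\right) \left(44226 + 2666\right) = \left(-13423 + \left(94 + 2 \left(\left(-63 - 37\right) + 50\right)\right)\right) \left(44226 + 2666\right) = \left(-13423 + \left(94 + 2 \left(-100 + 50\right)\right)\right) 46892 = \left(-13423 + \left(94 + 2 \left(-50\right)\right)\right) 46892 = \left(-13423 + \left(94 - 100\right)\right) 46892 = \left(-13423 - 6\right) 46892 = \left(-13429\right) 46892 = -629712668$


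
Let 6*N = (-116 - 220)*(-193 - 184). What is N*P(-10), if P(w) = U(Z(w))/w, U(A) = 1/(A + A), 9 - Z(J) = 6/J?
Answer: -2639/24 ≈ -109.96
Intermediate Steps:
Z(J) = 9 - 6/J
U(A) = 1/(2*A)
P(w) = 1/(2*w*(9 - 6/w)) (P(w) = (1/(2*(9 - 6/w)))/w = 1/(2*w*(9 - 6/w)))
N = 21112 (N = ((-116 - 220)*(-193 - 184))/6 = (-336*(-377))/6 = (⅙)*126672 = 21112)
N*P(-10) = 21112*(1/(6*(-2 + 3*(-10)))) = 21112*(1/(6*(-2 - 30))) = 21112*((⅙)/(-32)) = 21112*((⅙)*(-1/32)) = 21112*(-1/192) = -2639/24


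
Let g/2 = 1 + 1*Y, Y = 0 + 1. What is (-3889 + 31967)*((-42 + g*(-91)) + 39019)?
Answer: 1084175814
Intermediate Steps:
Y = 1
g = 4 (g = 2*(1 + 1*1) = 2*(1 + 1) = 2*2 = 4)
(-3889 + 31967)*((-42 + g*(-91)) + 39019) = (-3889 + 31967)*((-42 + 4*(-91)) + 39019) = 28078*((-42 - 364) + 39019) = 28078*(-406 + 39019) = 28078*38613 = 1084175814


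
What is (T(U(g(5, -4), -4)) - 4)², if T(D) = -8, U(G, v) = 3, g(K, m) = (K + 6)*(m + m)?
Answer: 144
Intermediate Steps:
g(K, m) = 2*m*(6 + K) (g(K, m) = (6 + K)*(2*m) = 2*m*(6 + K))
(T(U(g(5, -4), -4)) - 4)² = (-8 - 4)² = (-12)² = 144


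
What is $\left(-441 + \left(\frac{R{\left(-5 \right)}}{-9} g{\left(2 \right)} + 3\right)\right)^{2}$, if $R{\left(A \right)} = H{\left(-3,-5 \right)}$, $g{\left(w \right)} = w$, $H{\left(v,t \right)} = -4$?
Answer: $\frac{15476356}{81} \approx 1.9107 \cdot 10^{5}$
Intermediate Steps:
$R{\left(A \right)} = -4$
$\left(-441 + \left(\frac{R{\left(-5 \right)}}{-9} g{\left(2 \right)} + 3\right)\right)^{2} = \left(-441 + \left(- \frac{4}{-9} \cdot 2 + 3\right)\right)^{2} = \left(-441 + \left(\left(-4\right) \left(- \frac{1}{9}\right) 2 + 3\right)\right)^{2} = \left(-441 + \left(\frac{4}{9} \cdot 2 + 3\right)\right)^{2} = \left(-441 + \left(\frac{8}{9} + 3\right)\right)^{2} = \left(-441 + \frac{35}{9}\right)^{2} = \left(- \frac{3934}{9}\right)^{2} = \frac{15476356}{81}$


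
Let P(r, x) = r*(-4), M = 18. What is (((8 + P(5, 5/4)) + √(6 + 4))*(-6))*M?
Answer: 1296 - 108*√10 ≈ 954.47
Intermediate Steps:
P(r, x) = -4*r
(((8 + P(5, 5/4)) + √(6 + 4))*(-6))*M = (((8 - 4*5) + √(6 + 4))*(-6))*18 = (((8 - 20) + √10)*(-6))*18 = ((-12 + √10)*(-6))*18 = (72 - 6*√10)*18 = 1296 - 108*√10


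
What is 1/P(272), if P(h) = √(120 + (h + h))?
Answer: √166/332 ≈ 0.038808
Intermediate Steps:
P(h) = √(120 + 2*h)
1/P(272) = 1/(√(120 + 2*272)) = 1/(√(120 + 544)) = 1/(√664) = 1/(2*√166) = √166/332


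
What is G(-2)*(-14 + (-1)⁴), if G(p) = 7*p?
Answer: 182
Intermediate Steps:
G(-2)*(-14 + (-1)⁴) = (7*(-2))*(-14 + (-1)⁴) = -14*(-14 + 1) = -14*(-13) = 182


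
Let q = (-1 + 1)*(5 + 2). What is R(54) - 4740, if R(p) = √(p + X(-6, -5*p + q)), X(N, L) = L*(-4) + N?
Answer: -4740 + 2*√282 ≈ -4706.4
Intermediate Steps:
q = 0 (q = 0*7 = 0)
X(N, L) = N - 4*L (X(N, L) = -4*L + N = N - 4*L)
R(p) = √(-6 + 21*p) (R(p) = √(p + (-6 - 4*(-5*p + 0))) = √(p + (-6 - (-20)*p)) = √(p + (-6 + 20*p)) = √(-6 + 21*p))
R(54) - 4740 = √(-6 + 21*54) - 4740 = √(-6 + 1134) - 4740 = √1128 - 4740 = 2*√282 - 4740 = -4740 + 2*√282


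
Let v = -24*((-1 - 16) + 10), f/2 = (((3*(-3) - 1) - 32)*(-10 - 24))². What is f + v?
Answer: 4078536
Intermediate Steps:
f = 4078368 (f = 2*(((3*(-3) - 1) - 32)*(-10 - 24))² = 2*(((-9 - 1) - 32)*(-34))² = 2*((-10 - 32)*(-34))² = 2*(-42*(-34))² = 2*1428² = 2*2039184 = 4078368)
v = 168 (v = -24*(-17 + 10) = -24*(-7) = 168)
f + v = 4078368 + 168 = 4078536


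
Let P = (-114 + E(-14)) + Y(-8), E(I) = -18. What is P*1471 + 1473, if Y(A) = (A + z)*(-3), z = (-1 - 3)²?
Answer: -228003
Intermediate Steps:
z = 16 (z = (-4)² = 16)
Y(A) = -48 - 3*A (Y(A) = (A + 16)*(-3) = (16 + A)*(-3) = -48 - 3*A)
P = -156 (P = (-114 - 18) + (-48 - 3*(-8)) = -132 + (-48 + 24) = -132 - 24 = -156)
P*1471 + 1473 = -156*1471 + 1473 = -229476 + 1473 = -228003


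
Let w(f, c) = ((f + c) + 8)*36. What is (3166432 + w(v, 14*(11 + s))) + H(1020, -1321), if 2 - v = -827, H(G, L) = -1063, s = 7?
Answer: 3204573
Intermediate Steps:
v = 829 (v = 2 - 1*(-827) = 2 + 827 = 829)
w(f, c) = 288 + 36*c + 36*f (w(f, c) = ((c + f) + 8)*36 = (8 + c + f)*36 = 288 + 36*c + 36*f)
(3166432 + w(v, 14*(11 + s))) + H(1020, -1321) = (3166432 + (288 + 36*(14*(11 + 7)) + 36*829)) - 1063 = (3166432 + (288 + 36*(14*18) + 29844)) - 1063 = (3166432 + (288 + 36*252 + 29844)) - 1063 = (3166432 + (288 + 9072 + 29844)) - 1063 = (3166432 + 39204) - 1063 = 3205636 - 1063 = 3204573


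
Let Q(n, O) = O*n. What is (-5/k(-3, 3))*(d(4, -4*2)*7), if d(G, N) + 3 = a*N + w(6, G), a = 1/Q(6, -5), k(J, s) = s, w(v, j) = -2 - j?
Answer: 917/9 ≈ 101.89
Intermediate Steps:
a = -1/30 (a = 1/(-5*6) = 1/(-30) = -1/30 ≈ -0.033333)
d(G, N) = -5 - G - N/30 (d(G, N) = -3 + (-N/30 + (-2 - G)) = -3 + (-2 - G - N/30) = -5 - G - N/30)
(-5/k(-3, 3))*(d(4, -4*2)*7) = (-5/3)*((-5 - 1*4 - (-2)*2/15)*7) = (-5*1/3)*((-5 - 4 - 1/30*(-8))*7) = -5*(-5 - 4 + 4/15)*7/3 = -(-131)*7/9 = -5/3*(-917/15) = 917/9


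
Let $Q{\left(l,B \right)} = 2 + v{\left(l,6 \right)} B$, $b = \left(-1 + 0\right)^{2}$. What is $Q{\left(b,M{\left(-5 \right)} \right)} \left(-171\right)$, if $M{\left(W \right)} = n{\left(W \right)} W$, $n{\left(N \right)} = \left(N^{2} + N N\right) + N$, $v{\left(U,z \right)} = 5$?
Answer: $192033$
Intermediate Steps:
$n{\left(N \right)} = N + 2 N^{2}$ ($n{\left(N \right)} = \left(N^{2} + N^{2}\right) + N = 2 N^{2} + N = N + 2 N^{2}$)
$b = 1$ ($b = \left(-1\right)^{2} = 1$)
$M{\left(W \right)} = W^{2} \left(1 + 2 W\right)$ ($M{\left(W \right)} = W \left(1 + 2 W\right) W = W^{2} \left(1 + 2 W\right)$)
$Q{\left(l,B \right)} = 2 + 5 B$
$Q{\left(b,M{\left(-5 \right)} \right)} \left(-171\right) = \left(2 + 5 \left(-5\right)^{2} \left(1 + 2 \left(-5\right)\right)\right) \left(-171\right) = \left(2 + 5 \cdot 25 \left(1 - 10\right)\right) \left(-171\right) = \left(2 + 5 \cdot 25 \left(-9\right)\right) \left(-171\right) = \left(2 + 5 \left(-225\right)\right) \left(-171\right) = \left(2 - 1125\right) \left(-171\right) = \left(-1123\right) \left(-171\right) = 192033$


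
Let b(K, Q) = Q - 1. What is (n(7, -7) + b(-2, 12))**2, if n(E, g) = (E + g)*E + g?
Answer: 16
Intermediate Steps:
b(K, Q) = -1 + Q
n(E, g) = g + E*(E + g) (n(E, g) = E*(E + g) + g = g + E*(E + g))
(n(7, -7) + b(-2, 12))**2 = ((-7 + 7**2 + 7*(-7)) + (-1 + 12))**2 = ((-7 + 49 - 49) + 11)**2 = (-7 + 11)**2 = 4**2 = 16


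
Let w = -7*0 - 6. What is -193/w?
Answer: 193/6 ≈ 32.167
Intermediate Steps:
w = -6 (w = 0 - 6 = -6)
-193/w = -193/(-6) = -193*(-⅙) = 193/6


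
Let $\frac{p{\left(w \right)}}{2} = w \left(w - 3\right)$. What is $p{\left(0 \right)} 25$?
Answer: $0$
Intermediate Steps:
$p{\left(w \right)} = 2 w \left(-3 + w\right)$ ($p{\left(w \right)} = 2 w \left(w - 3\right) = 2 w \left(-3 + w\right)$)
$p{\left(0 \right)} 25 = 2 \cdot 0 \left(-3 + 0\right) 25 = 2 \cdot 0 \left(-3\right) 25 = 0 \cdot 25 = 0$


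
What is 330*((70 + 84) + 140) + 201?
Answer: 97221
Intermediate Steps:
330*((70 + 84) + 140) + 201 = 330*(154 + 140) + 201 = 330*294 + 201 = 97020 + 201 = 97221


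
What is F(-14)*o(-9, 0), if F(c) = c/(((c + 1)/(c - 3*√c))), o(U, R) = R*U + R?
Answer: 0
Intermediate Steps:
o(U, R) = R + R*U
F(c) = c*(c - 3*√c)/(1 + c) (F(c) = c/(((1 + c)/(c - 3*√c))) = c*((c - 3*√c)/(1 + c)) = c*(c - 3*√c)/(1 + c))
F(-14)*o(-9, 0) = (((-14)² - (-42)*I*√14)/(1 - 14))*(0*(1 - 9)) = ((196 - (-42)*I*√14)/(-13))*(0*(-8)) = -(196 + 42*I*√14)/13*0 = (-196/13 - 42*I*√14/13)*0 = 0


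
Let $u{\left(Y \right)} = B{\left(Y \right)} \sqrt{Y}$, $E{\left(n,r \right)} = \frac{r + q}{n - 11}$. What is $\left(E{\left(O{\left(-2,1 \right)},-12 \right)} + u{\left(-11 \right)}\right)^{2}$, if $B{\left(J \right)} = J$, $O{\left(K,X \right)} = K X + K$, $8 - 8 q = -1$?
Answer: $\frac{\left(-29 + 440 i \sqrt{11}\right)^{2}}{1600} \approx -1330.5 - 52.9 i$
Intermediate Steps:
$q = \frac{9}{8}$ ($q = 1 - - \frac{1}{8} = 1 + \frac{1}{8} = \frac{9}{8} \approx 1.125$)
$O{\left(K,X \right)} = K + K X$
$E{\left(n,r \right)} = \frac{\frac{9}{8} + r}{-11 + n}$ ($E{\left(n,r \right)} = \frac{r + \frac{9}{8}}{n - 11} = \frac{\frac{9}{8} + r}{-11 + n}$)
$u{\left(Y \right)} = Y^{\frac{3}{2}}$ ($u{\left(Y \right)} = Y \sqrt{Y} = Y^{\frac{3}{2}}$)
$\left(E{\left(O{\left(-2,1 \right)},-12 \right)} + u{\left(-11 \right)}\right)^{2} = \left(\frac{\frac{9}{8} - 12}{-11 - 2 \left(1 + 1\right)} + \left(-11\right)^{\frac{3}{2}}\right)^{2} = \left(\frac{1}{-11 - 4} \left(- \frac{87}{8}\right) - 11 i \sqrt{11}\right)^{2} = \left(\frac{1}{-15} \left(- \frac{87}{8}\right) - 11 i \sqrt{11}\right)^{2} = \left(\left(- \frac{1}{15}\right) \left(- \frac{87}{8}\right) - 11 i \sqrt{11}\right)^{2} = \left(\frac{29}{40} - 11 i \sqrt{11}\right)^{2}$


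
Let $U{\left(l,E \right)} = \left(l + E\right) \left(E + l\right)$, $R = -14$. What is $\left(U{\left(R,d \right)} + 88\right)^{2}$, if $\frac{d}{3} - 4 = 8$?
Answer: $327184$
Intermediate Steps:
$d = 36$ ($d = 12 + 3 \cdot 8 = 12 + 24 = 36$)
$U{\left(l,E \right)} = \left(E + l\right)^{2}$ ($U{\left(l,E \right)} = \left(E + l\right) \left(E + l\right) = \left(E + l\right)^{2}$)
$\left(U{\left(R,d \right)} + 88\right)^{2} = \left(\left(36 - 14\right)^{2} + 88\right)^{2} = \left(22^{2} + 88\right)^{2} = \left(484 + 88\right)^{2} = 572^{2} = 327184$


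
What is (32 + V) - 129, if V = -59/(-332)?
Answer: -32145/332 ≈ -96.822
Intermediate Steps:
V = 59/332 (V = -59*(-1/332) = 59/332 ≈ 0.17771)
(32 + V) - 129 = (32 + 59/332) - 129 = 10683/332 - 129 = -32145/332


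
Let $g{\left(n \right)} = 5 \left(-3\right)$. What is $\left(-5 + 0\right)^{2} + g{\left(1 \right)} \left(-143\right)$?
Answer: $2170$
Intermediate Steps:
$g{\left(n \right)} = -15$
$\left(-5 + 0\right)^{2} + g{\left(1 \right)} \left(-143\right) = \left(-5 + 0\right)^{2} - -2145 = \left(-5\right)^{2} + 2145 = 25 + 2145 = 2170$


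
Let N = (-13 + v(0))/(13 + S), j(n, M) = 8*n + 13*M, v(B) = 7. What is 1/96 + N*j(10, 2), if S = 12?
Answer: -61031/2400 ≈ -25.430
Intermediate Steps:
N = -6/25 (N = (-13 + 7)/(13 + 12) = -6/25 ≈ -0.24000)
1/96 + N*j(10, 2) = 1/96 - 6*(8*10 + 13*2)/25 = 1/96 - 6*(80 + 26)/25 = 1/96 - 6/25*106 = 1/96 - 636/25 = -61031/2400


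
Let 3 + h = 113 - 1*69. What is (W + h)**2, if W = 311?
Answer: 123904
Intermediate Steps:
h = 41 (h = -3 + (113 - 1*69) = -3 + (113 - 69) = -3 + 44 = 41)
(W + h)**2 = (311 + 41)**2 = 352**2 = 123904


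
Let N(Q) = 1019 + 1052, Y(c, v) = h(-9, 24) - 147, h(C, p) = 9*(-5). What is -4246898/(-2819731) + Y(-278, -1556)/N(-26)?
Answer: 8253937406/5839662901 ≈ 1.4134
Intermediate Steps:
h(C, p) = -45
Y(c, v) = -192 (Y(c, v) = -45 - 147 = -192)
N(Q) = 2071
-4246898/(-2819731) + Y(-278, -1556)/N(-26) = -4246898/(-2819731) - 192/2071 = -4246898*(-1/2819731) - 192*1/2071 = 4246898/2819731 - 192/2071 = 8253937406/5839662901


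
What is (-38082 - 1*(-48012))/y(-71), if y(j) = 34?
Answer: 4965/17 ≈ 292.06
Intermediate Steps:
(-38082 - 1*(-48012))/y(-71) = (-38082 - 1*(-48012))/34 = (-38082 + 48012)*(1/34) = 9930*(1/34) = 4965/17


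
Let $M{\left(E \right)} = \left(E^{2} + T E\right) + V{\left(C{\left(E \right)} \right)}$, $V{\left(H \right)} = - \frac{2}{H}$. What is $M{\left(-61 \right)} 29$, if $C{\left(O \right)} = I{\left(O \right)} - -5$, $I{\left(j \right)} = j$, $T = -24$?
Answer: $\frac{4210249}{28} \approx 1.5037 \cdot 10^{5}$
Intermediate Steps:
$C{\left(O \right)} = 5 + O$ ($C{\left(O \right)} = O - -5 = O + 5 = 5 + O$)
$M{\left(E \right)} = E^{2} - 24 E - \frac{2}{5 + E}$ ($M{\left(E \right)} = \left(E^{2} - 24 E\right) - \frac{2}{5 + E} = E^{2} - 24 E - \frac{2}{5 + E}$)
$M{\left(-61 \right)} 29 = \frac{-2 - 61 \left(-24 - 61\right) \left(5 - 61\right)}{5 - 61} \cdot 29 = \frac{-2 - \left(-5185\right) \left(-56\right)}{-56} \cdot 29 = - \frac{-2 - 290360}{56} \cdot 29 = \left(- \frac{1}{56}\right) \left(-290362\right) 29 = \frac{145181}{28} \cdot 29 = \frac{4210249}{28}$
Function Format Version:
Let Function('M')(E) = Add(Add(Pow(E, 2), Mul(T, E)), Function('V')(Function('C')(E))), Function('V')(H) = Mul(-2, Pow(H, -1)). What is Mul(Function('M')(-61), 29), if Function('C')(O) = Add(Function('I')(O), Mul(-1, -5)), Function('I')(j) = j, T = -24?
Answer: Rational(4210249, 28) ≈ 1.5037e+5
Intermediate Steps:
Function('C')(O) = Add(5, O) (Function('C')(O) = Add(O, Mul(-1, -5)) = Add(O, 5) = Add(5, O))
Function('M')(E) = Add(Pow(E, 2), Mul(-24, E), Mul(-2, Pow(Add(5, E), -1))) (Function('M')(E) = Add(Add(Pow(E, 2), Mul(-24, E)), Mul(-2, Pow(Add(5, E), -1))) = Add(Pow(E, 2), Mul(-24, E), Mul(-2, Pow(Add(5, E), -1))))
Mul(Function('M')(-61), 29) = Mul(Mul(Pow(Add(5, -61), -1), Add(-2, Mul(-61, Add(-24, -61), Add(5, -61)))), 29) = Mul(Mul(Pow(-56, -1), Add(-2, Mul(-61, -85, -56))), 29) = Mul(Mul(Rational(-1, 56), Add(-2, -290360)), 29) = Mul(Mul(Rational(-1, 56), -290362), 29) = Mul(Rational(145181, 28), 29) = Rational(4210249, 28)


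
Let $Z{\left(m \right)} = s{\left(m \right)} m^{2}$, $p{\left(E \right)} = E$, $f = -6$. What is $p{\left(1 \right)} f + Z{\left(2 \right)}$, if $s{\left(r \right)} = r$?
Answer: $2$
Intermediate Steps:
$Z{\left(m \right)} = m^{3}$ ($Z{\left(m \right)} = m m^{2} = m^{3}$)
$p{\left(1 \right)} f + Z{\left(2 \right)} = 1 \left(-6\right) + 2^{3} = -6 + 8 = 2$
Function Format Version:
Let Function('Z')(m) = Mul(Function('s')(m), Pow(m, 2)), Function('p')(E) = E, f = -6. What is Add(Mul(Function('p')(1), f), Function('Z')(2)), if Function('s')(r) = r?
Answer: 2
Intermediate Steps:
Function('Z')(m) = Pow(m, 3) (Function('Z')(m) = Mul(m, Pow(m, 2)) = Pow(m, 3))
Add(Mul(Function('p')(1), f), Function('Z')(2)) = Add(Mul(1, -6), Pow(2, 3)) = Add(-6, 8) = 2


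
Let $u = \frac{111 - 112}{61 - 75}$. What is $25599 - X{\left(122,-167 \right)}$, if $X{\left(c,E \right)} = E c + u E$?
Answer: $\frac{643789}{14} \approx 45985.0$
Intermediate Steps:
$u = \frac{1}{14}$ ($u = - \frac{1}{-14} = \left(-1\right) \left(- \frac{1}{14}\right) = \frac{1}{14} \approx 0.071429$)
$X{\left(c,E \right)} = \frac{E}{14} + E c$ ($X{\left(c,E \right)} = E c + \frac{E}{14} = \frac{E}{14} + E c$)
$25599 - X{\left(122,-167 \right)} = 25599 - - 167 \left(\frac{1}{14} + 122\right) = 25599 - \left(-167\right) \frac{1709}{14} = 25599 - - \frac{285403}{14} = 25599 + \frac{285403}{14} = \frac{643789}{14}$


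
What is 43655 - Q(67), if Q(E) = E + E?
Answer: 43521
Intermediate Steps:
Q(E) = 2*E
43655 - Q(67) = 43655 - 2*67 = 43655 - 1*134 = 43655 - 134 = 43521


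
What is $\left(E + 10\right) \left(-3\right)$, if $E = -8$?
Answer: $-6$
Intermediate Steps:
$\left(E + 10\right) \left(-3\right) = \left(-8 + 10\right) \left(-3\right) = 2 \left(-3\right) = -6$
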